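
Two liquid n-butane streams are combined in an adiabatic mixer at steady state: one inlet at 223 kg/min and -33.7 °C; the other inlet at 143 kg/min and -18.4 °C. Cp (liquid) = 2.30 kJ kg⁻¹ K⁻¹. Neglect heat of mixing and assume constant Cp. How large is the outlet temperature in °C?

T_out = -27.7 °C

Adiabatic, steady state ⇒ Σ ṁᵢCp,ᵢ(T_out − Tᵢ) = 0
T_out = Σ ṁᵢCp,ᵢTᵢ / Σ ṁᵢCp,ᵢ
      = -23336 / 841.8 = -27.722 °C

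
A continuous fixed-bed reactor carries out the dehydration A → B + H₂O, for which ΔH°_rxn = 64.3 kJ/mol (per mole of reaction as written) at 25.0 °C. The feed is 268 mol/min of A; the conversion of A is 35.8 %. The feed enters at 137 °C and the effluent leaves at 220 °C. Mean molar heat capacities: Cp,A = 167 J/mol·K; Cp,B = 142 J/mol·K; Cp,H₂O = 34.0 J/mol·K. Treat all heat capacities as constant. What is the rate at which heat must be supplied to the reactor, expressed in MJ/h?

Extent of reaction ξ = 0.358 × 268 = 95.944 mol/min
Reaction term: ξ·ΔH°_rxn = 95.944 × 64.3 = 6169.2 kJ/min
Sensible, feed 137→25 °C: -5012.7 kJ/min
Outlet flows (mol/min): A 172.06, B 95.944, H₂O 95.944
Sensible, products 25→220 °C: 8895.8 kJ/min
Q = ΔH = 10052 kJ/min = 167.54 kW
Heat supplied = 603.14 MJ/h

Q_in = 603 MJ/h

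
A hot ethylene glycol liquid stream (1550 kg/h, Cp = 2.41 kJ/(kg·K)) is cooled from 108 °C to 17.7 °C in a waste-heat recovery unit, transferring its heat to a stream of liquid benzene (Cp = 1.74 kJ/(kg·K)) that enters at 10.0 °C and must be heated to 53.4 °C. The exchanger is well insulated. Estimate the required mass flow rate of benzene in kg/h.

Heat released by hot stream: Q = 1550 × 2.41 × (108 − 17.7) = 337320 kJ/h
Energy balance on cold side (adiabatic exchanger): Q = ṁ_c·Cp_c·(T_c,out − T_c,in)
ṁ_c = 337320 / [1.74 × (53.4 − 10.0)] = 4466.8 kg/h

ṁ_c = 4470 kg/h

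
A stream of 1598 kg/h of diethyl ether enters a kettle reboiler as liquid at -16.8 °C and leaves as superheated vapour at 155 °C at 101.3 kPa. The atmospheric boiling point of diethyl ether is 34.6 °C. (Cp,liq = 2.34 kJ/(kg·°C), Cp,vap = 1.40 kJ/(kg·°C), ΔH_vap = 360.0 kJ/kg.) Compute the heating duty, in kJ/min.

liquid -16.8→34.6 °C: 120.28 kJ/kg
vaporisation at 34.6 °C: 360 kJ/kg
vapour 34.6→155 °C: 168.56 kJ/kg
Δh = 120.28 + 360 + 168.56 = 648.84 kJ/kg
Q = ṁ·Δh = 1598 kg/h × 648.84 kJ/kg = 1.0368e+06 kJ/h
|Q| = 288.01 kW = 17281 kJ/min

Q = 17300 kJ/min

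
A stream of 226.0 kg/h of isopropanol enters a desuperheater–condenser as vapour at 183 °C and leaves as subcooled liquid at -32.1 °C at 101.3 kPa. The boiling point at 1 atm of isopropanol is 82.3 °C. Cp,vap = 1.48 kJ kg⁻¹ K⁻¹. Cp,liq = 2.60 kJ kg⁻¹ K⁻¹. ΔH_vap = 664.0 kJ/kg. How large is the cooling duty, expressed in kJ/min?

Q_c = 4180 kJ/min

vapour 183→82.3 °C: -149.04 kJ/kg
condensation at 82.3 °C: -664 kJ/kg
liquid 82.3→-32.1 °C: -297.44 kJ/kg
Δh = -149.04 + -664 + -297.44 = -1110.5 kJ/kg
Q = ṁ·Δh = 226.0 kg/h × -1110.5 kJ/kg = -250970 kJ/h
|Q| = 69.713 kW = 4182.8 kJ/min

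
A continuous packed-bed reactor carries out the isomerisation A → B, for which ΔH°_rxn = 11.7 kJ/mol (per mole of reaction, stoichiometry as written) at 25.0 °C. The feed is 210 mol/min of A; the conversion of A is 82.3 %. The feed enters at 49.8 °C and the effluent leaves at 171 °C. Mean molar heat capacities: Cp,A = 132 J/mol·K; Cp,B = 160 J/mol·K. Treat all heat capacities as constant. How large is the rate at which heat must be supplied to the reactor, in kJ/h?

Extent of reaction ξ = 0.823 × 210 = 172.83 mol/min
Reaction term: ξ·ΔH°_rxn = 172.83 × 11.7 = 2022.1 kJ/min
Sensible, feed 49.8→25 °C: -687.46 kJ/min
Outlet flows (mol/min): A 37.17, B 172.83
Sensible, products 25→171 °C: 4753.6 kJ/min
Q = ΔH = 6088.3 kJ/min = 101.47 kW
Heat supplied = 365300 kJ/h

Q_in = 365000 kJ/h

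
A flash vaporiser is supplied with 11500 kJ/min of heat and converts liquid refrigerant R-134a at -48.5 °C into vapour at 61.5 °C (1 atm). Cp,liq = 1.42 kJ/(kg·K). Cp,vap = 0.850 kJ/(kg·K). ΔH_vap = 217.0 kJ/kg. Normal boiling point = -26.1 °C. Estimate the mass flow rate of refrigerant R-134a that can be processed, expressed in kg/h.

Δh = 1.42×(-26.1−-48.5) + 217.0 + 0.850×(61.5−-26.1) = 323.27 kJ/kg
Q = 11500 kJ/min = 191.67 kJ/s = 690000 kJ/h
ṁ = Q/Δh = 690000 / 323.27 = 2134.5 kg/h

ṁ = 2130 kg/h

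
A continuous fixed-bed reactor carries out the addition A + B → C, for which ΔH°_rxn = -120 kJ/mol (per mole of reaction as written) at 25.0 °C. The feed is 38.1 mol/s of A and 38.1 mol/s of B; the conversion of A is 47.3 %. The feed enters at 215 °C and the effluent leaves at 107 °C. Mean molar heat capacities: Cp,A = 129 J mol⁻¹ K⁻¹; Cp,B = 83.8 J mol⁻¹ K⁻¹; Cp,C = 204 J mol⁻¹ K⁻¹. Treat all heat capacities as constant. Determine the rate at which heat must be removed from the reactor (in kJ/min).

Extent of reaction ξ = 0.473 × 38.1 = 18.021 mol/s
Reaction term: ξ·ΔH°_rxn = 18.021 × -120 = -2162.6 kJ/s
Sensible, feed 215→25 °C: -1540.5 kJ/s
Outlet flows (mol/s): A 20.079, B 20.079, C 18.021
Sensible, products 25→107 °C: 651.83 kJ/s
Q = ΔH = -3051.2 kJ/s = -3051.2 kW
Heat removed = 183070 kJ/min

Q_out = 183000 kJ/min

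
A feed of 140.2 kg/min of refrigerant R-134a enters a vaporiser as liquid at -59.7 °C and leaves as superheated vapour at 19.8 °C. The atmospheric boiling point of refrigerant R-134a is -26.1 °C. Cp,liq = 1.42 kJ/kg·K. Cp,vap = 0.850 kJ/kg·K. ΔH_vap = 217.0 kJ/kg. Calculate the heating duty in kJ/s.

liquid -59.7→-26.1 °C: 47.712 kJ/kg
vaporisation at -26.1 °C: 217 kJ/kg
vapour -26.1→19.8 °C: 39.015 kJ/kg
Δh = 47.712 + 217 + 39.015 = 303.73 kJ/kg
Q = ṁ·Δh = 140.2 kg/min × 303.73 kJ/kg = 42583 kJ/min
|Q| = 709.71 kW

Q = 710 kJ/s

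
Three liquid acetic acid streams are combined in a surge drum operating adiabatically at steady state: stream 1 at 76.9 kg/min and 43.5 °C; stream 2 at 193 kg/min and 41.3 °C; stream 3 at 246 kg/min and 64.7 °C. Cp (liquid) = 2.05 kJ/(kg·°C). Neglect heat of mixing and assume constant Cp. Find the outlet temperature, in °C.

T_out = 52.8 °C

Energy balance with Q = 0: Σ ṁᵢCp,ᵢ(T_out − Tᵢ) = 0
Σ ṁᵢCp,ᵢTᵢ = 76.9×2.05×43.5 + 193×2.05×41.3 + 246×2.05×64.7 = 55826
Σ ṁᵢCp,ᵢ = 76.9×2.05 + 193×2.05 + 246×2.05 = 1057.6
T_out = 55826 / 1057.6 = 52.786 °C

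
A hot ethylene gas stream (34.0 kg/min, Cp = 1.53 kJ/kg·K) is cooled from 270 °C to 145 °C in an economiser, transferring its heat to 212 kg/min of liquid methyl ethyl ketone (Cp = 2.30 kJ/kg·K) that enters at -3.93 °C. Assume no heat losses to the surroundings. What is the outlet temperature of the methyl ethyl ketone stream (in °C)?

T_c,out = 9.41 °C

Heat released by hot stream: Q = 34.0 × 1.53 × (270 − 145) = 6502.5 kJ/min
Energy balance on cold side (adiabatic exchanger): Q = ṁ_c·Cp_c·(T_c,out − T_c,in)
T_c,out = -3.93 + 6502.5/(212 × 2.30) = 9.4057 °C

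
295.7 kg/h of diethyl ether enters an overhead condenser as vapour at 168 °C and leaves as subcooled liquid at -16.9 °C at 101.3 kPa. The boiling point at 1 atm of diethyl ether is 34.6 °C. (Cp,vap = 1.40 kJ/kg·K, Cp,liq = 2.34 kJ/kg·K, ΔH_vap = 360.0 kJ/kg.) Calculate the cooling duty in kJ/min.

Q_c = 3290 kJ/min

vapour 168→34.6 °C: -186.76 kJ/kg
condensation at 34.6 °C: -360 kJ/kg
liquid 34.6→-16.9 °C: -120.51 kJ/kg
Δh = -186.76 + -360 + -120.51 = -667.27 kJ/kg
Q = ṁ·Δh = 295.7 kg/h × -667.27 kJ/kg = -197310 kJ/h
|Q| = 54.809 kW = 3288.5 kJ/min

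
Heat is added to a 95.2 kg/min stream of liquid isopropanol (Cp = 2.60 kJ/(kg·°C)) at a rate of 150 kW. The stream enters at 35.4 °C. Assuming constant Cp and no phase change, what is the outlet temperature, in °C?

T_out = 71.8 °C

Q = 150 kW = 9000 kJ/min
ΔT = Q/(ṁ·Cp) = 9000/(95.2×2.60) = 36.361 K
T_out = 35.4 + 36.361 = 71.761 °C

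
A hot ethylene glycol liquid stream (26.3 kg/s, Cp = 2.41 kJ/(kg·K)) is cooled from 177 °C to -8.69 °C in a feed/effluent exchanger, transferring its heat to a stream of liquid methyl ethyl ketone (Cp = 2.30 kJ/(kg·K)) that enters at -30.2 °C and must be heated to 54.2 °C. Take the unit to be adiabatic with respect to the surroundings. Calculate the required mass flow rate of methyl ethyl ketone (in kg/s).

Heat released by hot stream: Q = 26.3 × 2.41 × (177 − -8.69) = 11770 kJ/s
Energy balance on cold side (adiabatic exchanger): Q = ṁ_c·Cp_c·(T_c,out − T_c,in)
ṁ_c = 11770 / [2.30 × (54.2 − -30.2)] = 60.63 kg/s

ṁ_c = 60.6 kg/s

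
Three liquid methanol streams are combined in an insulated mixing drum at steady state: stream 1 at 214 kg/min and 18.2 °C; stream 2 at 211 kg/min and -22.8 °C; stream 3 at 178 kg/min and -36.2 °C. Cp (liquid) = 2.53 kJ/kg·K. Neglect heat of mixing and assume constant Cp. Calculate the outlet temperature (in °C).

T_out = -12.2 °C

No heat crosses the boundary, so H_out = H_in.
Σ ṁᵢCp,ᵢTᵢ = 214×2.53×18.2 + 211×2.53×-22.8 + 178×2.53×-36.2 = -18620
Σ ṁᵢCp,ᵢ = 214×2.53 + 211×2.53 + 178×2.53 = 1525.6
T_out = -18620 / 1525.6 = -12.205 °C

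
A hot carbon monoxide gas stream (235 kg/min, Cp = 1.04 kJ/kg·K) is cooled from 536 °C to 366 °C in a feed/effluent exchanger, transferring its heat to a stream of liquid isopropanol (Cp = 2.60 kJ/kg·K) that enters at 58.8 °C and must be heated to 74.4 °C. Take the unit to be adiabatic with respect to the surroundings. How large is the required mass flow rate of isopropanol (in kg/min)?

Heat released by hot stream: Q = 235 × 1.04 × (536 − 366) = 41548 kJ/min
Energy balance on cold side (adiabatic exchanger): Q = ṁ_c·Cp_c·(T_c,out − T_c,in)
ṁ_c = 41548 / [2.60 × (74.4 − 58.8)] = 1024.4 kg/min

ṁ_c = 1020 kg/min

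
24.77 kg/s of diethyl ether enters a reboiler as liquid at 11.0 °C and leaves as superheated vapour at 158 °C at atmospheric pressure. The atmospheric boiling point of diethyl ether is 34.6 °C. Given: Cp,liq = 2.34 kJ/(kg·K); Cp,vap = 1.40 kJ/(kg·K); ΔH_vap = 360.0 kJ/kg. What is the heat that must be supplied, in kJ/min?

Q = 874000 kJ/min

liquid 11.0→34.6 °C: 55.224 kJ/kg
vaporisation at 34.6 °C: 360 kJ/kg
vapour 34.6→158 °C: 172.76 kJ/kg
Δh = 55.224 + 360 + 172.76 = 587.98 kJ/kg
Q = ṁ·Δh = 24.77 kg/s × 587.98 kJ/kg = 14564 kJ/s
|Q| = 14564 kW = 873860 kJ/min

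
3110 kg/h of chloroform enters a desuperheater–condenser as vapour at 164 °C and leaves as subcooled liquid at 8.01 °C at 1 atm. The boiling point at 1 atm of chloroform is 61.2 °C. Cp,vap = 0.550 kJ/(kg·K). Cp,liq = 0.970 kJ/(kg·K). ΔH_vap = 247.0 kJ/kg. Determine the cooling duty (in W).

Q_c = 307000 W

vapour 164→61.2 °C: -56.54 kJ/kg
condensation at 61.2 °C: -247 kJ/kg
liquid 61.2→8.01 °C: -51.594 kJ/kg
Δh = -56.54 + -247 + -51.594 = -355.13 kJ/kg
Q = ṁ·Δh = 3110 kg/h × -355.13 kJ/kg = -1.1045e+06 kJ/h
|Q| = 306.8 kW = 306800 W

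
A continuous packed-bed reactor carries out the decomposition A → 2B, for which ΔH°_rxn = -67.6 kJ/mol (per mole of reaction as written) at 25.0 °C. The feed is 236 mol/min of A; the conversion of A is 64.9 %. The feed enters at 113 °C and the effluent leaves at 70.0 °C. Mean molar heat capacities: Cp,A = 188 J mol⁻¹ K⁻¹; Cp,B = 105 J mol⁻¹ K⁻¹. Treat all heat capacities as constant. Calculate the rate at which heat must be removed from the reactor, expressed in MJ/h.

Q_out = 727 MJ/h

Extent of reaction ξ = 0.649 × 236 = 153.16 mol/min
Reaction term: ξ·ΔH°_rxn = 153.16 × -67.6 = -10354 kJ/min
Sensible, feed 113→25 °C: -3904.4 kJ/min
Outlet flows (mol/min): A 82.836, B 306.33
Sensible, products 25→70.0 °C: 2148.2 kJ/min
Q = ΔH = -12110 kJ/min = -201.83 kW
Heat removed = 726.6 MJ/h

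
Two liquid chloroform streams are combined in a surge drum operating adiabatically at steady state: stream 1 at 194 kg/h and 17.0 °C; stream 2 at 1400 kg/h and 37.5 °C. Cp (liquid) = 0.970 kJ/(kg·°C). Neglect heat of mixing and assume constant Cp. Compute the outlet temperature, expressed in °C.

T_out = 35.0 °C

Energy balance with Q = 0: Σ ṁᵢCp,ᵢ(T_out − Tᵢ) = 0
Σ ṁᵢCp,ᵢTᵢ = 194×0.970×17.0 + 1400×0.970×37.5 = 54124
Σ ṁᵢCp,ᵢ = 194×0.970 + 1400×0.970 = 1546.2
T_out = 54124 / 1546.2 = 35.005 °C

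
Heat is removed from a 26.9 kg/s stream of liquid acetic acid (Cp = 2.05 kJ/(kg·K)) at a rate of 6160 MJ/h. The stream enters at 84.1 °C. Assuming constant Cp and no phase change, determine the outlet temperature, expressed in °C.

T_out = 53.1 °C

Q = 6160 MJ/h = 1711.1 kJ/s
ΔT = Q/(ṁ·Cp) = 1711.1/(26.9×2.05) = 31.029 K
T_out = 84.1 − 31.029 = 53.071 °C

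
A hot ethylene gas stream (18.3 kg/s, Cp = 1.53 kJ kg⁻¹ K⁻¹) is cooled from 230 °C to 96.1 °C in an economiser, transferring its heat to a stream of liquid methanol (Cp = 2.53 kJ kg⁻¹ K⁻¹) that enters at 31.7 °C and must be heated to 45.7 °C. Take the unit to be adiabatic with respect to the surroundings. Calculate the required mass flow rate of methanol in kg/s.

Heat released by hot stream: Q = 18.3 × 1.53 × (230 − 96.1) = 3749.1 kJ/s
Energy balance on cold side (adiabatic exchanger): Q = ṁ_c·Cp_c·(T_c,out − T_c,in)
ṁ_c = 3749.1 / [2.53 × (45.7 − 31.7)] = 105.85 kg/s

ṁ_c = 106 kg/s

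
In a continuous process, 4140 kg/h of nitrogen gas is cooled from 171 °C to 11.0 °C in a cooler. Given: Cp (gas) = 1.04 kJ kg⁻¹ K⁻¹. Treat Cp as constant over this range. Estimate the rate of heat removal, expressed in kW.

Q_c = 191 kW

Q = ṁ·Cp·ΔT = 4140 × 1.04 × (11.0 − 171) = -688900 kJ/h
Converting: 688900 / 3600 s = 191.36 kW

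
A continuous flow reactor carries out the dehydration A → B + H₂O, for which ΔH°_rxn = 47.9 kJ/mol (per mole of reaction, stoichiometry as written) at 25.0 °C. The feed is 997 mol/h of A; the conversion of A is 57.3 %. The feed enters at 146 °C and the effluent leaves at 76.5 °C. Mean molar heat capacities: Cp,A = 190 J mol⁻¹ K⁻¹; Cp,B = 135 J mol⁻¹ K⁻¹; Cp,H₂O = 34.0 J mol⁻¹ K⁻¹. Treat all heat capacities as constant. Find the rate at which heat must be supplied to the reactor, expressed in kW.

Extent of reaction ξ = 0.573 × 997 = 571.28 mol/h
Reaction term: ξ·ΔH°_rxn = 571.28 × 47.9 = 27364 kJ/h
Sensible, feed 146→25 °C: -22921 kJ/h
Outlet flows (mol/h): A 425.72, B 571.28, H₂O 571.28
Sensible, products 25→76.5 °C: 9137.8 kJ/h
Q = ΔH = 13581 kJ/h = 3.7725 kW
Heat supplied = 3.7725 kW

Q_in = 3.77 kW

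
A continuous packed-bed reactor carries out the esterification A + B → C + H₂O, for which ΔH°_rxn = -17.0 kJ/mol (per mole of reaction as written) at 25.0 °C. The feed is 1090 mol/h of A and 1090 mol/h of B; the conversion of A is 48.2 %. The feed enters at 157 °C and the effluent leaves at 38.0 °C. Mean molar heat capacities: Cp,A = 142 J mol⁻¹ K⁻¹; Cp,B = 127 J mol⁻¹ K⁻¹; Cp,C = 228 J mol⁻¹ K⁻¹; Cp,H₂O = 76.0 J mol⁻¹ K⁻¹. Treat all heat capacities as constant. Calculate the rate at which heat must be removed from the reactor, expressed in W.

Q_out = 12100 W

Extent of reaction ξ = 0.482 × 1090 = 525.38 mol/h
Reaction term: ξ·ΔH°_rxn = 525.38 × -17.0 = -8931.5 kJ/h
Sensible, feed 157→25 °C: -38704 kJ/h
Outlet flows (mol/h): A 564.62, B 564.62, C 525.38, H₂O 525.38
Sensible, products 25→38.0 °C: 4050.8 kJ/h
Q = ΔH = -43584 kJ/h = -12.107 kW
Heat removed = 12107 W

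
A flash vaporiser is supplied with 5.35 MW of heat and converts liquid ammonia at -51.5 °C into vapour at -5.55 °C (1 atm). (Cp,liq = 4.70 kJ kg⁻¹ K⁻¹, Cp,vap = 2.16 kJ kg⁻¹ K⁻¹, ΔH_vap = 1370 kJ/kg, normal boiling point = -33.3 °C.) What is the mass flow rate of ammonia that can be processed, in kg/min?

ṁ = 212 kg/min

Δh = 4.70×(-33.3−-51.5) + 1370 + 2.16×(-5.55−-33.3) = 1515.5 kJ/kg
Q = 5.35 MW = 5350 kJ/s = 321000 kJ/min
ṁ = Q/Δh = 321000 / 1515.5 = 211.81 kg/min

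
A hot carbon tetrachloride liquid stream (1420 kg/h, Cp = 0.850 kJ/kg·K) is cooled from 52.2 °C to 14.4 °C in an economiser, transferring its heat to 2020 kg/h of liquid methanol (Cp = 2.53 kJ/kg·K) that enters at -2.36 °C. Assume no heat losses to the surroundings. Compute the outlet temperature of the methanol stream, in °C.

Heat released by hot stream: Q = 1420 × 0.850 × (52.2 − 14.4) = 45625 kJ/h
Energy balance on cold side (adiabatic exchanger): Q = ṁ_c·Cp_c·(T_c,out − T_c,in)
T_c,out = -2.36 + 45625/(2020 × 2.53) = 6.5674 °C

T_c,out = 6.57 °C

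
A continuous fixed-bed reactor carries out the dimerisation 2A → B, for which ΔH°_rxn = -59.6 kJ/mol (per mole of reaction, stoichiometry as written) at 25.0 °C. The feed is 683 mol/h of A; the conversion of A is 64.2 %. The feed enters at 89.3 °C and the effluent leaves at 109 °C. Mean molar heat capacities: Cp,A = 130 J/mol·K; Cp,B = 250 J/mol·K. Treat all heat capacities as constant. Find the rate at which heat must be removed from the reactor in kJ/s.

Extent of reaction ξ = 0.642 × 683 / 2 = 219.24 mol/h
Reaction term: ξ·ΔH°_rxn = 219.24 × -59.6 = -13067 kJ/h
Sensible, feed 89.3→25 °C: -5709.2 kJ/h
Outlet flows (mol/h): A 244.51, B 219.24
Sensible, products 25→109 °C: 7274.2 kJ/h
Q = ΔH = -11502 kJ/h = -3.195 kW
Heat removed = 3.195 kJ/s

Q_out = 3.19 kJ/s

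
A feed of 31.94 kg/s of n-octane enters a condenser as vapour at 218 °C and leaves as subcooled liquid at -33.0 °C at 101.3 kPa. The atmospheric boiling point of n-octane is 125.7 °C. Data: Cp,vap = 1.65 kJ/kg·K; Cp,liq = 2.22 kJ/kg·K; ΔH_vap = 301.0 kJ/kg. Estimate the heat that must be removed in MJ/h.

vapour 218→125.7 °C: -152.29 kJ/kg
condensation at 125.7 °C: -301 kJ/kg
liquid 125.7→-33.0 °C: -352.31 kJ/kg
Δh = -152.29 + -301 + -352.31 = -805.61 kJ/kg
Q = ṁ·Δh = 31.94 kg/s × -805.61 kJ/kg = -25731 kJ/s
|Q| = 25731 kW = 92632 MJ/h

Q_c = 92600 MJ/h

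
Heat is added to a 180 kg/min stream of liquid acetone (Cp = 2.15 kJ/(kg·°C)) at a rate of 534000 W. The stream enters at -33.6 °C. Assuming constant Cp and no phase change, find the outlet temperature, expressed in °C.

Q = 534000 W = 32040 kJ/min
ΔT = Q/(ṁ·Cp) = 32040/(180×2.15) = 82.791 K
T_out = -33.6 + 82.791 = 49.191 °C

T_out = 49.2 °C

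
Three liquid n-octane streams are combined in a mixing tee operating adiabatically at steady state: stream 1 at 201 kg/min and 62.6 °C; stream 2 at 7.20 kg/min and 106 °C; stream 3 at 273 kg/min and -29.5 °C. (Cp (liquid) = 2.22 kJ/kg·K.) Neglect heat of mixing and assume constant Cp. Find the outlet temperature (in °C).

T_out = 11.0 °C

Adiabatic, steady state ⇒ Σ ṁᵢCp,ᵢ(T_out − Tᵢ) = 0
Σ ṁᵢCp,ᵢTᵢ = 201×2.22×62.6 + 7.20×2.22×106 + 273×2.22×-29.5 = 11749
Σ ṁᵢCp,ᵢ = 201×2.22 + 7.20×2.22 + 273×2.22 = 1068.3
T_out = 11749 / 1068.3 = 10.998 °C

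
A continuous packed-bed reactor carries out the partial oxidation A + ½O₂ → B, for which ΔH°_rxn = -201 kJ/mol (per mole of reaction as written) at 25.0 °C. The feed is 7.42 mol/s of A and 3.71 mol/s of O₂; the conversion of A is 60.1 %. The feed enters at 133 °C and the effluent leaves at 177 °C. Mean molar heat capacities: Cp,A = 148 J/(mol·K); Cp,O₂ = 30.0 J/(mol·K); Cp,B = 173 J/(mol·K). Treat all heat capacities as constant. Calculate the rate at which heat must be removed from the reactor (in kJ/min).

Q_out = 50200 kJ/min

Extent of reaction ξ = 0.601 × 7.42 = 4.4594 mol/s
Reaction term: ξ·ΔH°_rxn = 4.4594 × -201 = -896.34 kJ/s
Sensible, feed 133→25 °C: -130.62 kJ/s
Outlet flows (mol/s): A 2.9606, O₂ 1.4803, B 4.4594
Sensible, products 25→177 °C: 190.62 kJ/s
Q = ΔH = -836.35 kJ/s = -836.35 kW
Heat removed = 50181 kJ/min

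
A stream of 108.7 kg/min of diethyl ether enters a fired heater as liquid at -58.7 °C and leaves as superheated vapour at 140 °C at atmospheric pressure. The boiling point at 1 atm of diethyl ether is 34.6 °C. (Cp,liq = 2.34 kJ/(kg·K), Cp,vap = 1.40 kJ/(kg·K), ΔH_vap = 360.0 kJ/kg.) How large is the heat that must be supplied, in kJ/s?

liquid -58.7→34.6 °C: 218.32 kJ/kg
vaporisation at 34.6 °C: 360 kJ/kg
vapour 34.6→140 °C: 147.56 kJ/kg
Δh = 218.32 + 360 + 147.56 = 725.88 kJ/kg
Q = ṁ·Δh = 108.7 kg/min × 725.88 kJ/kg = 78903 kJ/min
|Q| = 1315.1 kW

Q = 1320 kJ/s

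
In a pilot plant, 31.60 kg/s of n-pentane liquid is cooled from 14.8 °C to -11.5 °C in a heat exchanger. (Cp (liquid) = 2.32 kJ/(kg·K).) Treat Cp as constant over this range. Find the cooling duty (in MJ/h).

Q_c = 6940 MJ/h

Q = ṁ·Cp·ΔT = 31.60 × 2.32 × (-11.5 − 14.8) = -1928.1 kJ/s
Cooling duty = 6941.2 MJ/h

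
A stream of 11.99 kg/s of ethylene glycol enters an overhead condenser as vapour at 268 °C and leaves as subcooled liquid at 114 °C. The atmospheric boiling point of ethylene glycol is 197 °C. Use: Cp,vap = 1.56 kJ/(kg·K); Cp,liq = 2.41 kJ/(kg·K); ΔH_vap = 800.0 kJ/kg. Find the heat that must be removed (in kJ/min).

Q_c = 799000 kJ/min

vapour 268→197 °C: -110.76 kJ/kg
condensation at 197 °C: -800 kJ/kg
liquid 197→114 °C: -200.03 kJ/kg
Δh = -110.76 + -800 + -200.03 = -1110.8 kJ/kg
Q = ṁ·Δh = 11.99 kg/s × -1110.8 kJ/kg = -13318 kJ/s
|Q| = 13318 kW = 799100 kJ/min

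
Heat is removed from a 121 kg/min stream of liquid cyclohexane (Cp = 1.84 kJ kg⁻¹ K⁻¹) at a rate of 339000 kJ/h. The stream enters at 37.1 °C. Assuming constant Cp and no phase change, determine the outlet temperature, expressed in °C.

Q = 339000 kJ/h = 5650 kJ/min
ΔT = Q/(ṁ·Cp) = 5650/(121×1.84) = 25.377 K
T_out = 37.1 − 25.377 = 11.723 °C

T_out = 11.7 °C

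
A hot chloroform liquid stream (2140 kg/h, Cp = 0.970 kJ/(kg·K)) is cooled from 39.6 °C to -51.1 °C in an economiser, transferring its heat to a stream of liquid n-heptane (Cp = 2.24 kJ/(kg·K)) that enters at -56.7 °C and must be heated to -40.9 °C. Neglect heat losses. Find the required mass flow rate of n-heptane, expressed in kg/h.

ṁ_c = 5320 kg/h

Heat released by hot stream: Q = 2140 × 0.970 × (39.6 − -51.1) = 188280 kJ/h
Energy balance on cold side (adiabatic exchanger): Q = ṁ_c·Cp_c·(T_c,out − T_c,in)
ṁ_c = 188280 / [2.24 × (-40.9 − -56.7)] = 5319.7 kg/h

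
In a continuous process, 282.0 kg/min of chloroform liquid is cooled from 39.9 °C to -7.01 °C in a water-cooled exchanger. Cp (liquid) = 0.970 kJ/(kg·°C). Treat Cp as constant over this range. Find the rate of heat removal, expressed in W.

Q_c = 214000 W

Q = ṁ·Cp·ΔT = 282.0 × 0.970 × (-7.01 − 39.9) = -12832 kJ/min
Converting: 12832 / 60 s = 213.86 kW
Cooling duty = 213860 W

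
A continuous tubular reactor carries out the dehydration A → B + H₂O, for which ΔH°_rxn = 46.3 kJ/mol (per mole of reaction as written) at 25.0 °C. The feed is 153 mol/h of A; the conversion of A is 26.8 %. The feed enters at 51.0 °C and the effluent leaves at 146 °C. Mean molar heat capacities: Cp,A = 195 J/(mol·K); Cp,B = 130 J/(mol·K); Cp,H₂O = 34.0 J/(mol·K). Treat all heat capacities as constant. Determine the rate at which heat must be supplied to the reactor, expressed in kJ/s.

Extent of reaction ξ = 0.268 × 153 = 41.004 mol/h
Reaction term: ξ·ΔH°_rxn = 41.004 × 46.3 = 1898.5 kJ/h
Sensible, feed 51.0→25 °C: -775.71 kJ/h
Outlet flows (mol/h): A 112, B 41.004, H₂O 41.004
Sensible, products 25→146 °C: 3456.2 kJ/h
Q = ΔH = 4579 kJ/h = 1.2719 kW
Heat supplied = 1.2719 kJ/s

Q_in = 1.27 kJ/s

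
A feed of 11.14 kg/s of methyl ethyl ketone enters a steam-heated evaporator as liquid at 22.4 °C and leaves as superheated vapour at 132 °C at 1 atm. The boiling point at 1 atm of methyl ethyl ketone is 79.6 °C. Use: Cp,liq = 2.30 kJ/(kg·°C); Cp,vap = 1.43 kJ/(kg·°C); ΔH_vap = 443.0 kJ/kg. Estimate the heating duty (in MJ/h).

Q = 26000 MJ/h

liquid 22.4→79.6 °C: 131.56 kJ/kg
vaporisation at 79.6 °C: 443 kJ/kg
vapour 79.6→132 °C: 74.932 kJ/kg
Δh = 131.56 + 443 + 74.932 = 649.49 kJ/kg
Q = ṁ·Δh = 11.14 kg/s × 649.49 kJ/kg = 7235.3 kJ/s
|Q| = 7235.3 kW = 26047 MJ/h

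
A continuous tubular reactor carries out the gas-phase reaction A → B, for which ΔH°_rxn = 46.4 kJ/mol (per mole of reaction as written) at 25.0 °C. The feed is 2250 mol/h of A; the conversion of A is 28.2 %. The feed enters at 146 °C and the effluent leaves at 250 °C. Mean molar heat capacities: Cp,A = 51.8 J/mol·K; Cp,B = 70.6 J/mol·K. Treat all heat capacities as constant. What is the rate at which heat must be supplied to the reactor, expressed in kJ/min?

Q_in = 737 kJ/min

Extent of reaction ξ = 0.282 × 2250 = 634.5 mol/h
Reaction term: ξ·ΔH°_rxn = 634.5 × 46.4 = 29441 kJ/h
Sensible, feed 146→25 °C: -14103 kJ/h
Outlet flows (mol/h): A 1615.5, B 634.5
Sensible, products 25→250 °C: 28908 kJ/h
Q = ΔH = 44246 kJ/h = 12.291 kW
Heat supplied = 737.43 kJ/min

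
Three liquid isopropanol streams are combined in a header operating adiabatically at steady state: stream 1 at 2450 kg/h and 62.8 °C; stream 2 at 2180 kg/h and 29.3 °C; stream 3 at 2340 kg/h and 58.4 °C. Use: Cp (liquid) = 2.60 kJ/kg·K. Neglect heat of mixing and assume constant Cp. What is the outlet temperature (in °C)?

Energy balance with Q = 0: Σ ṁᵢCp,ᵢ(T_out − Tᵢ) = 0
T_out = Σ ṁᵢCp,ᵢTᵢ / Σ ṁᵢCp,ᵢ
      = 921410 / 18122 = 50.845 °C

T_out = 50.8 °C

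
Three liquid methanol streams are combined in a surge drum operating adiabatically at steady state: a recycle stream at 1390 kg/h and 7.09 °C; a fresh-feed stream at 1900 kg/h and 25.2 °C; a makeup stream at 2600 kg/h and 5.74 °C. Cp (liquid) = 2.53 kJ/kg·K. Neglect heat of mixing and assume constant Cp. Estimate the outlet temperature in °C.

T_out = 12.3 °C

No heat crosses the boundary, so H_out = H_in.
T_out = Σ ṁᵢCp,ᵢTᵢ / Σ ṁᵢCp,ᵢ
      = 183830 / 14902 = 12.336 °C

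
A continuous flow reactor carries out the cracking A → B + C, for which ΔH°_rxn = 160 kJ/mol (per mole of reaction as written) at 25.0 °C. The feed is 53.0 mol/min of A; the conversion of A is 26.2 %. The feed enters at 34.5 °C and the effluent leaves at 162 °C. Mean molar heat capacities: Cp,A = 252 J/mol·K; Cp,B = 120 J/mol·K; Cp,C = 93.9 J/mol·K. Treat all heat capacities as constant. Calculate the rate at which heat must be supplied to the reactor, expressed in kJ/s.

Q_in = 64.2 kJ/s

Extent of reaction ξ = 0.262 × 53.0 = 13.886 mol/min
Reaction term: ξ·ΔH°_rxn = 13.886 × 160 = 2221.8 kJ/min
Sensible, feed 34.5→25 °C: -126.88 kJ/min
Outlet flows (mol/min): A 39.114, B 13.886, C 13.886
Sensible, products 25→162 °C: 1757.3 kJ/min
Q = ΔH = 3852.2 kJ/min = 64.203 kW
Heat supplied = 64.203 kJ/s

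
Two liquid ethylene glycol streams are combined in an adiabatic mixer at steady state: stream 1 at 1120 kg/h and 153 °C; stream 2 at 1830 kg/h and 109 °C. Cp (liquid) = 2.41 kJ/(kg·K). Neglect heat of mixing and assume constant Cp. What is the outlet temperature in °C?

Energy balance with Q = 0: Σ ṁᵢCp,ᵢ(T_out − Tᵢ) = 0
Σ ṁᵢCp,ᵢTᵢ = 1120×2.41×153 + 1830×2.41×109 = 893700
Σ ṁᵢCp,ᵢ = 1120×2.41 + 1830×2.41 = 7109.5
T_out = 893700 / 7109.5 = 125.71 °C

T_out = 126 °C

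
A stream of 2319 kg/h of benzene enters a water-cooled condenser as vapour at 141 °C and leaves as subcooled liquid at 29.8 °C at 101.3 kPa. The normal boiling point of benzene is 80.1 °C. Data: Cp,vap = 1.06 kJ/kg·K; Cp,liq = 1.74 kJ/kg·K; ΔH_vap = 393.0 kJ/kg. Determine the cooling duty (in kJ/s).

vapour 141→80.1 °C: -64.554 kJ/kg
condensation at 80.1 °C: -393 kJ/kg
liquid 80.1→29.8 °C: -87.522 kJ/kg
Δh = -64.554 + -393 + -87.522 = -545.08 kJ/kg
Q = ṁ·Δh = 2319 kg/h × -545.08 kJ/kg = -1.264e+06 kJ/h
|Q| = 351.12 kW

Q_c = 351 kJ/s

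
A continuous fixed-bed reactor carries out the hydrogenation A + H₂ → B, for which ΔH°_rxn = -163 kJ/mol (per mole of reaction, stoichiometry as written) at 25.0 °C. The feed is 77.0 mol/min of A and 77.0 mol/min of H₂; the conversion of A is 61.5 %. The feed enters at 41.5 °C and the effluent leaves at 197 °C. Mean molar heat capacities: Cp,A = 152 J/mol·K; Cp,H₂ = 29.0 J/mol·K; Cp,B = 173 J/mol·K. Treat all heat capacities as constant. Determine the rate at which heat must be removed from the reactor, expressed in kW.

Extent of reaction ξ = 0.615 × 77.0 = 47.355 mol/min
Reaction term: ξ·ΔH°_rxn = 47.355 × -163 = -7718.9 kJ/min
Sensible, feed 41.5→25 °C: -229.96 kJ/min
Outlet flows (mol/min): A 29.645, H₂ 29.645, B 47.355
Sensible, products 25→197 °C: 2332 kJ/min
Q = ΔH = -5616.8 kJ/min = -93.614 kW
Heat removed = 93.614 kW

Q_out = 93.6 kW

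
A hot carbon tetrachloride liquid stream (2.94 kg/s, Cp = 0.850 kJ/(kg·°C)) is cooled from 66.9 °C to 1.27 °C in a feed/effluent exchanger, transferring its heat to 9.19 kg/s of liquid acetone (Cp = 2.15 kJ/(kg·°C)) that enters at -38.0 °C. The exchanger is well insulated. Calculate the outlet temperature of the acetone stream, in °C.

Heat released by hot stream: Q = 2.94 × 0.850 × (66.9 − 1.27) = 164.01 kJ/s
Energy balance on cold side (adiabatic exchanger): Q = ṁ_c·Cp_c·(T_c,out − T_c,in)
T_c,out = -38.0 + 164.01/(9.19 × 2.15) = -29.699 °C

T_c,out = -29.7 °C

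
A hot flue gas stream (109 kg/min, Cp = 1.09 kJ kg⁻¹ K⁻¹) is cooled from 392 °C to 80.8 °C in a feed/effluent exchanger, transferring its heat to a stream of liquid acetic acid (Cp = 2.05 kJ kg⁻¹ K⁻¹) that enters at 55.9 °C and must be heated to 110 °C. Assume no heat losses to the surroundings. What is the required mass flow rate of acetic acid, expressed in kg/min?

ṁ_c = 333 kg/min

Heat released by hot stream: Q = 109 × 1.09 × (392 − 80.8) = 36974 kJ/min
Energy balance on cold side (adiabatic exchanger): Q = ṁ_c·Cp_c·(T_c,out − T_c,in)
ṁ_c = 36974 / [2.05 × (110 − 55.9)] = 333.38 kg/min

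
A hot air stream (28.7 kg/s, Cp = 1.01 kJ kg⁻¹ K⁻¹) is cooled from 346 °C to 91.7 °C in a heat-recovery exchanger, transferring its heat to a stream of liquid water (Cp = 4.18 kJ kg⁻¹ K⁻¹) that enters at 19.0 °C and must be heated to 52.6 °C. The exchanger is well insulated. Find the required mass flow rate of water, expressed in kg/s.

Heat released by hot stream: Q = 28.7 × 1.01 × (346 − 91.7) = 7371.4 kJ/s
Energy balance on cold side (adiabatic exchanger): Q = ṁ_c·Cp_c·(T_c,out − T_c,in)
ṁ_c = 7371.4 / [4.18 × (52.6 − 19.0)] = 52.485 kg/s

ṁ_c = 52.5 kg/s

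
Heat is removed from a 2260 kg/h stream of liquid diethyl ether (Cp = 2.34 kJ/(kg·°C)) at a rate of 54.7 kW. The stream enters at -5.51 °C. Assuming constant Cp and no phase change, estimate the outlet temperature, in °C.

Q = 54.7 kW = 196920 kJ/h
ΔT = Q/(ṁ·Cp) = 196920/(2260×2.34) = 37.236 K
T_out = -5.51 − 37.236 = -42.746 °C

T_out = -42.7 °C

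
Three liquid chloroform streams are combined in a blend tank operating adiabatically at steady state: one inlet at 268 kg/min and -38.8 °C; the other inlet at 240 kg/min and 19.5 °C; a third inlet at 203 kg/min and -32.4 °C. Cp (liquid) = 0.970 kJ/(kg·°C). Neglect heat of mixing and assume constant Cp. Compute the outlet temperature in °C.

T_out = -17.3 °C

Energy balance with Q = 0: Σ ṁᵢCp,ᵢ(T_out − Tᵢ) = 0
T_out = Σ ṁᵢCp,ᵢTᵢ / Σ ṁᵢCp,ᵢ
      = -11927 / 689.67 = -17.293 °C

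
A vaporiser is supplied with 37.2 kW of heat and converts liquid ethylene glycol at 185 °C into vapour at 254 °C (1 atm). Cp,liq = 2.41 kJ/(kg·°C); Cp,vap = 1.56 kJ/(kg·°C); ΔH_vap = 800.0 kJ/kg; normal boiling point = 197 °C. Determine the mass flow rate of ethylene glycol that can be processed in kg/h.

Δh = 2.41×(197−185) + 800.0 + 1.56×(254−197) = 917.84 kJ/kg
Q = 37.2 kW = 37.2 kJ/s = 133920 kJ/h
ṁ = Q/Δh = 133920 / 917.84 = 145.91 kg/h

ṁ = 146 kg/h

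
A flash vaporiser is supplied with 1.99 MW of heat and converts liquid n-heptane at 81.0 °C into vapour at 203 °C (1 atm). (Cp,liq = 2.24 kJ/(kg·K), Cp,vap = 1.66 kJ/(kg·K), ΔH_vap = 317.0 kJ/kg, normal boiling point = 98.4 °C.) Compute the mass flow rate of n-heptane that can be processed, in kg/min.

ṁ = 225 kg/min

Δh = 2.24×(98.4−81.0) + 317.0 + 1.66×(203−98.4) = 529.61 kJ/kg
Q = 1.99 MW = 1990 kJ/s = 119400 kJ/min
ṁ = Q/Δh = 119400 / 529.61 = 225.45 kg/min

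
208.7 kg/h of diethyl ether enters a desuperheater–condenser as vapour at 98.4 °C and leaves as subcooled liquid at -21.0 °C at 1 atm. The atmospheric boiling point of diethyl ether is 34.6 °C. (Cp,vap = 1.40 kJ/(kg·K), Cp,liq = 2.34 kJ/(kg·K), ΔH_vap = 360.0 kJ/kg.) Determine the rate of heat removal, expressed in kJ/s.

Q_c = 33.6 kJ/s

vapour 98.4→34.6 °C: -89.32 kJ/kg
condensation at 34.6 °C: -360 kJ/kg
liquid 34.6→-21.0 °C: -130.1 kJ/kg
Δh = -89.32 + -360 + -130.1 = -579.42 kJ/kg
Q = ṁ·Δh = 208.7 kg/h × -579.42 kJ/kg = -120930 kJ/h
|Q| = 33.59 kW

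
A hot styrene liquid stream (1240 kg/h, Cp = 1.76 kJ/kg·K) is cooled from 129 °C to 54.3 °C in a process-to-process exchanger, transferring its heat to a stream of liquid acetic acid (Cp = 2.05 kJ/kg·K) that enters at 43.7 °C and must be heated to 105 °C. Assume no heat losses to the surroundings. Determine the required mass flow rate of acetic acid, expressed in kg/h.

Heat released by hot stream: Q = 1240 × 1.76 × (129 − 54.3) = 163030 kJ/h
Energy balance on cold side (adiabatic exchanger): Q = ṁ_c·Cp_c·(T_c,out − T_c,in)
ṁ_c = 163030 / [2.05 × (105 − 43.7)] = 1297.3 kg/h

ṁ_c = 1300 kg/h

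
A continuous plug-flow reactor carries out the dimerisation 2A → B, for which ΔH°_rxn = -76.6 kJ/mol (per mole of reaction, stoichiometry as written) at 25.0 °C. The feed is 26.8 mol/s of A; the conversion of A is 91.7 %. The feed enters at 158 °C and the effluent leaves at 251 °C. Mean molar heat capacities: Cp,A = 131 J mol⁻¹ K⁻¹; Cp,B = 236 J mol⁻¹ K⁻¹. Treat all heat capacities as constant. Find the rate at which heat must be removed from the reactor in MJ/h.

Q_out = 2470 MJ/h

Extent of reaction ξ = 0.917 × 26.8 / 2 = 12.288 mol/s
Reaction term: ξ·ΔH°_rxn = 12.288 × -76.6 = -941.25 kJ/s
Sensible, feed 158→25 °C: -466.94 kJ/s
Outlet flows (mol/s): A 2.2244, B 12.288
Sensible, products 25→251 °C: 721.24 kJ/s
Q = ΔH = -686.94 kJ/s = -686.94 kW
Heat removed = 2473 MJ/h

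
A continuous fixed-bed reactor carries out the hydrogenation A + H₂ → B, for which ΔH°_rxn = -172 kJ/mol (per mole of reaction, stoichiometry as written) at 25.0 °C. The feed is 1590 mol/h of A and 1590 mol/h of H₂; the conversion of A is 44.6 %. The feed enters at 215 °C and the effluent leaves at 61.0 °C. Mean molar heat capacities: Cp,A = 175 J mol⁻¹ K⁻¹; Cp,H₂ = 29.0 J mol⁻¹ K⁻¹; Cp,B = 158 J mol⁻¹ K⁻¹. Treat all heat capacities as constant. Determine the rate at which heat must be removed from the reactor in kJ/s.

Q_out = 48.1 kJ/s

Extent of reaction ξ = 0.446 × 1590 = 709.14 mol/h
Reaction term: ξ·ΔH°_rxn = 709.14 × -172 = -121970 kJ/h
Sensible, feed 215→25 °C: -61628 kJ/h
Outlet flows (mol/h): A 880.86, H₂ 880.86, B 709.14
Sensible, products 25→61.0 °C: 10503 kJ/h
Q = ΔH = -173100 kJ/h = -48.083 kW
Heat removed = 48.083 kJ/s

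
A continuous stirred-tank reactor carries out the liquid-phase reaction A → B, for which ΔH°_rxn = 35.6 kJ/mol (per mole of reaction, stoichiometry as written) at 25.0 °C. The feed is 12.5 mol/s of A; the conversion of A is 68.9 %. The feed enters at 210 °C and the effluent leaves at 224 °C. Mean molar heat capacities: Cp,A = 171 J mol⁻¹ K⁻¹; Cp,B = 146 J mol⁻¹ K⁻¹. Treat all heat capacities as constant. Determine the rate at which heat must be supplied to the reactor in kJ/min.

Extent of reaction ξ = 0.689 × 12.5 = 8.6125 mol/s
Reaction term: ξ·ΔH°_rxn = 8.6125 × 35.6 = 306.6 kJ/s
Sensible, feed 210→25 °C: -395.44 kJ/s
Outlet flows (mol/s): A 3.8875, B 8.6125
Sensible, products 25→224 °C: 382.52 kJ/s
Q = ΔH = 293.68 kJ/s = 293.68 kW
Heat supplied = 17621 kJ/min

Q_in = 17600 kJ/min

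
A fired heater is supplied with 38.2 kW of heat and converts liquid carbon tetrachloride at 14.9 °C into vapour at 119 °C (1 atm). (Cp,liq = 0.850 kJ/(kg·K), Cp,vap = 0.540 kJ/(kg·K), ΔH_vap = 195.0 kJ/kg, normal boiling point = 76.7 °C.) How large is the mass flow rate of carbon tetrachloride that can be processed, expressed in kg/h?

ṁ = 509 kg/h

Δh = 0.850×(76.7−14.9) + 195.0 + 0.540×(119−76.7) = 270.37 kJ/kg
Q = 38.2 kW = 38.2 kJ/s = 137520 kJ/h
ṁ = Q/Δh = 137520 / 270.37 = 508.63 kg/h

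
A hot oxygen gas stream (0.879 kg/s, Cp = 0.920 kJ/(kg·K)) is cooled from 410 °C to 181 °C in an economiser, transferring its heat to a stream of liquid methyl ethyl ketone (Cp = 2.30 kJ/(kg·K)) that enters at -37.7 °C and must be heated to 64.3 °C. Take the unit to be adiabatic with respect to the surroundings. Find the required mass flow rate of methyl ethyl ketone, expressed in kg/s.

Heat released by hot stream: Q = 0.879 × 0.920 × (410 − 181) = 185.19 kJ/s
Energy balance on cold side (adiabatic exchanger): Q = ṁ_c·Cp_c·(T_c,out − T_c,in)
ṁ_c = 185.19 / [2.30 × (64.3 − -37.7)] = 0.78938 kg/s

ṁ_c = 0.789 kg/s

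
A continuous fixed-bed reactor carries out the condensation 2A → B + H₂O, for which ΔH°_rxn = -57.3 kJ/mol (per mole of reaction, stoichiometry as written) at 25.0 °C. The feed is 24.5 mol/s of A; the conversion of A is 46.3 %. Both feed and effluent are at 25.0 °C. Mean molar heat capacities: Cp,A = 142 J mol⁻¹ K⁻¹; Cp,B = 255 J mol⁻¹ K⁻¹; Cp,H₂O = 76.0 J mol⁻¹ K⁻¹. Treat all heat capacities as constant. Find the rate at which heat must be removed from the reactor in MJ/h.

Extent of reaction ξ = 0.463 × 24.5 / 2 = 5.6718 mol/s
Reaction term: ξ·ΔH°_rxn = 5.6718 × -57.3 = -324.99 kJ/s
Q = ΔH = -324.99 kJ/s = -324.99 kW
Heat removed = 1170 MJ/h

Q_out = 1170 MJ/h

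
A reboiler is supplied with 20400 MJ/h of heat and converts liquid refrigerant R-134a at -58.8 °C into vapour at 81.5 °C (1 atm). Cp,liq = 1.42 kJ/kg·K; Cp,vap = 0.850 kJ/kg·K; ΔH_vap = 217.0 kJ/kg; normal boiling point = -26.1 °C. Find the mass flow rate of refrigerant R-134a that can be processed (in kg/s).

ṁ = 16.0 kg/s

Δh = 1.42×(-26.1−-58.8) + 217.0 + 0.850×(81.5−-26.1) = 354.89 kJ/kg
Q = 20400 MJ/h = 5666.7 kJ/s = 5666.7 kJ/s
ṁ = Q/Δh = 5666.7 / 354.89 = 15.967 kg/s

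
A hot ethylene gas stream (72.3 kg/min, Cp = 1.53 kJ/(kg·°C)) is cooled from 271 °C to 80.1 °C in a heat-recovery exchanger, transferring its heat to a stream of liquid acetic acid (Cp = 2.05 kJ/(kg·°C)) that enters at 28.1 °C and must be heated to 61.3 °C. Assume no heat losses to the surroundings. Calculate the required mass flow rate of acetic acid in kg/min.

ṁ_c = 310 kg/min

Heat released by hot stream: Q = 72.3 × 1.53 × (271 − 80.1) = 21117 kJ/min
Energy balance on cold side (adiabatic exchanger): Q = ṁ_c·Cp_c·(T_c,out − T_c,in)
ṁ_c = 21117 / [2.05 × (61.3 − 28.1)] = 310.27 kg/min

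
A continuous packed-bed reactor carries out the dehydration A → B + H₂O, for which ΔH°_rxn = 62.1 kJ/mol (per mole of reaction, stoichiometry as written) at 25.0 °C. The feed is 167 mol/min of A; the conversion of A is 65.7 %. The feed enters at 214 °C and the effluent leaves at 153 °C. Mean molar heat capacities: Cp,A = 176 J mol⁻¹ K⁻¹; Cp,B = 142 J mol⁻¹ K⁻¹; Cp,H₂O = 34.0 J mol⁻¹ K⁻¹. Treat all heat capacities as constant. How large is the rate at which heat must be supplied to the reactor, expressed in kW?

Q_in = 83.7 kW

Extent of reaction ξ = 0.657 × 167 = 109.72 mol/min
Reaction term: ξ·ΔH°_rxn = 109.72 × 62.1 = 6813.5 kJ/min
Sensible, feed 214→25 °C: -5555.1 kJ/min
Outlet flows (mol/min): A 57.281, B 109.72, H₂O 109.72
Sensible, products 25→153 °C: 3762.2 kJ/min
Q = ΔH = 5020.6 kJ/min = 83.677 kW
Heat supplied = 83.677 kW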